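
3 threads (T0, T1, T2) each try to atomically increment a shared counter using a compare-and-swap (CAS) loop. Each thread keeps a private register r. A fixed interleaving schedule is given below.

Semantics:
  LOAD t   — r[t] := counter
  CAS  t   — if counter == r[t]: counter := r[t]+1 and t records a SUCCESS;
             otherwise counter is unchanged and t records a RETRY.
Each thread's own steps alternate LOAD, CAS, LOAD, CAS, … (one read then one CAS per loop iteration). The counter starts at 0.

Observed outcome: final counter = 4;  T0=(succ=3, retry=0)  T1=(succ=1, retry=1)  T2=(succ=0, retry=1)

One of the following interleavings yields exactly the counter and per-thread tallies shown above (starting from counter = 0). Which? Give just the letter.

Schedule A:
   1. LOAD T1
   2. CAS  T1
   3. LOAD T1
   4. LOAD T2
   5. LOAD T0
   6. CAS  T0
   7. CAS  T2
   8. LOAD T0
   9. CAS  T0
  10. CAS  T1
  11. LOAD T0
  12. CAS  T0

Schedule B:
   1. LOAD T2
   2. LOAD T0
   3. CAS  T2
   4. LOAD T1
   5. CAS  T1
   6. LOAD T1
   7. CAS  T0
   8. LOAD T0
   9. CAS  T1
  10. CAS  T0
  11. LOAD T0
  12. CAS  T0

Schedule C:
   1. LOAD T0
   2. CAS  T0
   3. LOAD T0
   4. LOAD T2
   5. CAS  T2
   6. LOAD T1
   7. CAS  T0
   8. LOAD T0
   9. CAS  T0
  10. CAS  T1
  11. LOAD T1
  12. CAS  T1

A

Tracing schedule A:
   1) LOAD T1:  M=0  r_T1=0
   2) CAS  T1:  M=1  r_T1=0 ✓
   3) LOAD T1:  M=1  r_T1=1
   4) LOAD T2:  M=1  r_T2=1
   5) LOAD T0:  M=1  r_T0=1
   6) CAS  T0:  M=2  r_T0=1 ✓
   7) CAS  T2:  M=2  r_T2=1 ✗
   8) LOAD T0:  M=2  r_T0=2
   9) CAS  T0:  M=3  r_T0=2 ✓
  10) CAS  T1:  M=3  r_T1=1 ✗
  11) LOAD T0:  M=3  r_T0=3
  12) CAS  T0:  M=4  r_T0=3 ✓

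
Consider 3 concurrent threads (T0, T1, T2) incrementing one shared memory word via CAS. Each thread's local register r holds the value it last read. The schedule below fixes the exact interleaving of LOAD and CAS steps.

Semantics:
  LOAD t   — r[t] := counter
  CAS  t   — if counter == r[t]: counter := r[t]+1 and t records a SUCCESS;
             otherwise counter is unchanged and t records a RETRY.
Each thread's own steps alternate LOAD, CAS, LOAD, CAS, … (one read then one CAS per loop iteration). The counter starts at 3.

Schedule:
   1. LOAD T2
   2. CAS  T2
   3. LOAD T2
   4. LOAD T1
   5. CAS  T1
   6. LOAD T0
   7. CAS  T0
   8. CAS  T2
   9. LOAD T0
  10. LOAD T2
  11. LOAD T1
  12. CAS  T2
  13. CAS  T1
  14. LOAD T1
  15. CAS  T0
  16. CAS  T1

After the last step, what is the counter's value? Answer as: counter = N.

[1] T2.load  rd  (counter 3, T2.r 3)
[2] T2.cas  hit  (counter 4, T2.r 3)
[3] T2.load  rd  (counter 4, T2.r 4)
[4] T1.load  rd  (counter 4, T1.r 4)
[5] T1.cas  hit  (counter 5, T1.r 4)
[6] T0.load  rd  (counter 5, T0.r 5)
[7] T0.cas  hit  (counter 6, T0.r 5)
[8] T2.cas  miss  (counter 6, T2.r 4)
[9] T0.load  rd  (counter 6, T0.r 6)
[10] T2.load  rd  (counter 6, T2.r 6)
[11] T1.load  rd  (counter 6, T1.r 6)
[12] T2.cas  hit  (counter 7, T2.r 6)
[13] T1.cas  miss  (counter 7, T1.r 6)
[14] T1.load  rd  (counter 7, T1.r 7)
[15] T0.cas  miss  (counter 7, T0.r 6)
[16] T1.cas  hit  (counter 8, T1.r 7)

counter = 8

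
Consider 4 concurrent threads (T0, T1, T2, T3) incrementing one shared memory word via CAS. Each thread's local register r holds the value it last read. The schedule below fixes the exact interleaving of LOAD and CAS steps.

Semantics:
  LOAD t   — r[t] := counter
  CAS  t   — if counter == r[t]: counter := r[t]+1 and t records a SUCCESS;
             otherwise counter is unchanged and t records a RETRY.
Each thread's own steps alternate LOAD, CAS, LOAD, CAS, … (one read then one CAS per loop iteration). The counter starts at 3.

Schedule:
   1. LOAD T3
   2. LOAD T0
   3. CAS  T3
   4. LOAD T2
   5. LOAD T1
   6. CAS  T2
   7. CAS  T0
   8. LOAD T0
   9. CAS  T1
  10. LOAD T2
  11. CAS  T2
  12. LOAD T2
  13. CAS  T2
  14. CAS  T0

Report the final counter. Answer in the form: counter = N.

   1) LOAD T3:  M=3  r_T3=3
   2) LOAD T0:  M=3  r_T0=3
   3) CAS  T3:  M=4  r_T3=3 ✓
   4) LOAD T2:  M=4  r_T2=4
   5) LOAD T1:  M=4  r_T1=4
   6) CAS  T2:  M=5  r_T2=4 ✓
   7) CAS  T0:  M=5  r_T0=3 ✗
   8) LOAD T0:  M=5  r_T0=5
   9) CAS  T1:  M=5  r_T1=4 ✗
  10) LOAD T2:  M=5  r_T2=5
  11) CAS  T2:  M=6  r_T2=5 ✓
  12) LOAD T2:  M=6  r_T2=6
  13) CAS  T2:  M=7  r_T2=6 ✓
  14) CAS  T0:  M=7  r_T0=5 ✗

counter = 7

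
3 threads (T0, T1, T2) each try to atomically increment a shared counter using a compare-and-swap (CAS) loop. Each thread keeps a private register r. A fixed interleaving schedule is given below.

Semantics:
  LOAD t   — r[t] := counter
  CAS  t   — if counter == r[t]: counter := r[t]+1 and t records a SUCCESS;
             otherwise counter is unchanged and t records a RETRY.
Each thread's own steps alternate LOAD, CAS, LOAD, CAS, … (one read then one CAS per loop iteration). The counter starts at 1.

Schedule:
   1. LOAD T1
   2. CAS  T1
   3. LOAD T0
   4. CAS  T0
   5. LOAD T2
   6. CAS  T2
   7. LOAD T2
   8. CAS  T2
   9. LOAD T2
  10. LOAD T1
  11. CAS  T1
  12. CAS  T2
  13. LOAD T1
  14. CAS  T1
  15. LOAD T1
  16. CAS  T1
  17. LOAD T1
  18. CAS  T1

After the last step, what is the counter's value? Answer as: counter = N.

T1 LOAD — after: cnt=1, r=1 — load
T1 CAS — after: cnt=2, r=1 — ok
T0 LOAD — after: cnt=2, r=2 — load
T0 CAS — after: cnt=3, r=2 — ok
T2 LOAD — after: cnt=3, r=3 — load
T2 CAS — after: cnt=4, r=3 — ok
T2 LOAD — after: cnt=4, r=4 — load
T2 CAS — after: cnt=5, r=4 — ok
T2 LOAD — after: cnt=5, r=5 — load
T1 LOAD — after: cnt=5, r=5 — load
T1 CAS — after: cnt=6, r=5 — ok
T2 CAS — after: cnt=6, r=5 — retry
T1 LOAD — after: cnt=6, r=6 — load
T1 CAS — after: cnt=7, r=6 — ok
T1 LOAD — after: cnt=7, r=7 — load
T1 CAS — after: cnt=8, r=7 — ok
T1 LOAD — after: cnt=8, r=8 — load
T1 CAS — after: cnt=9, r=8 — ok

counter = 9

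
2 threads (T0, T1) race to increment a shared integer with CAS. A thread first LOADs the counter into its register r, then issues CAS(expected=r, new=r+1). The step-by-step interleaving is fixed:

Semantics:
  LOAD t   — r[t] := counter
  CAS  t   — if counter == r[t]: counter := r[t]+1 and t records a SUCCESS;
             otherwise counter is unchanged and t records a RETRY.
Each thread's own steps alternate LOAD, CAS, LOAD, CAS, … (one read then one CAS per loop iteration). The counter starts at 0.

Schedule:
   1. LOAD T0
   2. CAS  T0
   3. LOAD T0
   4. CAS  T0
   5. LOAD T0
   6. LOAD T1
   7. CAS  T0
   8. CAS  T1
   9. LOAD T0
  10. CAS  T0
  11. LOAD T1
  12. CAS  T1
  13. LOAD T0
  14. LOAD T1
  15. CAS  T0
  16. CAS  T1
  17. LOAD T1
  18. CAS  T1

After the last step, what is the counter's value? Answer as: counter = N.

   1) LOAD T0:  M=0  r_T0=0
   2) CAS  T0:  M=1  r_T0=0 ✓
   3) LOAD T0:  M=1  r_T0=1
   4) CAS  T0:  M=2  r_T0=1 ✓
   5) LOAD T0:  M=2  r_T0=2
   6) LOAD T1:  M=2  r_T1=2
   7) CAS  T0:  M=3  r_T0=2 ✓
   8) CAS  T1:  M=3  r_T1=2 ✗
   9) LOAD T0:  M=3  r_T0=3
  10) CAS  T0:  M=4  r_T0=3 ✓
  11) LOAD T1:  M=4  r_T1=4
  12) CAS  T1:  M=5  r_T1=4 ✓
  13) LOAD T0:  M=5  r_T0=5
  14) LOAD T1:  M=5  r_T1=5
  15) CAS  T0:  M=6  r_T0=5 ✓
  16) CAS  T1:  M=6  r_T1=5 ✗
  17) LOAD T1:  M=6  r_T1=6
  18) CAS  T1:  M=7  r_T1=6 ✓

counter = 7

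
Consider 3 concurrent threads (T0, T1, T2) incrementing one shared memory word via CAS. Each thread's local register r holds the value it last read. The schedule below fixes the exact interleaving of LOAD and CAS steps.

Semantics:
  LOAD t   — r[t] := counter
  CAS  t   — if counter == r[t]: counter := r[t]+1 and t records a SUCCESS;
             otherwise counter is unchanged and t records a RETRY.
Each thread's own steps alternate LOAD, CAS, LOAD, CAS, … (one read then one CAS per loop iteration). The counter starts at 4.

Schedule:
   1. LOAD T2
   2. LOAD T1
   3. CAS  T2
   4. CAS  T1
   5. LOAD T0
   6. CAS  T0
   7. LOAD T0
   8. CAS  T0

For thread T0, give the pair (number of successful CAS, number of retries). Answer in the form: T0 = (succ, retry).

1. LOAD T2 → mem=4 r[T2]=4 [LOAD]
2. LOAD T1 → mem=4 r[T1]=4 [LOAD]
3. CAS T2 → mem=5 r[T2]=4 [OK]
4. CAS T1 → mem=5 r[T1]=4 [RETRY]
5. LOAD T0 → mem=5 r[T0]=5 [LOAD]
6. CAS T0 → mem=6 r[T0]=5 [OK]
7. LOAD T0 → mem=6 r[T0]=6 [LOAD]
8. CAS T0 → mem=7 r[T0]=6 [OK]

T0 = (2, 0)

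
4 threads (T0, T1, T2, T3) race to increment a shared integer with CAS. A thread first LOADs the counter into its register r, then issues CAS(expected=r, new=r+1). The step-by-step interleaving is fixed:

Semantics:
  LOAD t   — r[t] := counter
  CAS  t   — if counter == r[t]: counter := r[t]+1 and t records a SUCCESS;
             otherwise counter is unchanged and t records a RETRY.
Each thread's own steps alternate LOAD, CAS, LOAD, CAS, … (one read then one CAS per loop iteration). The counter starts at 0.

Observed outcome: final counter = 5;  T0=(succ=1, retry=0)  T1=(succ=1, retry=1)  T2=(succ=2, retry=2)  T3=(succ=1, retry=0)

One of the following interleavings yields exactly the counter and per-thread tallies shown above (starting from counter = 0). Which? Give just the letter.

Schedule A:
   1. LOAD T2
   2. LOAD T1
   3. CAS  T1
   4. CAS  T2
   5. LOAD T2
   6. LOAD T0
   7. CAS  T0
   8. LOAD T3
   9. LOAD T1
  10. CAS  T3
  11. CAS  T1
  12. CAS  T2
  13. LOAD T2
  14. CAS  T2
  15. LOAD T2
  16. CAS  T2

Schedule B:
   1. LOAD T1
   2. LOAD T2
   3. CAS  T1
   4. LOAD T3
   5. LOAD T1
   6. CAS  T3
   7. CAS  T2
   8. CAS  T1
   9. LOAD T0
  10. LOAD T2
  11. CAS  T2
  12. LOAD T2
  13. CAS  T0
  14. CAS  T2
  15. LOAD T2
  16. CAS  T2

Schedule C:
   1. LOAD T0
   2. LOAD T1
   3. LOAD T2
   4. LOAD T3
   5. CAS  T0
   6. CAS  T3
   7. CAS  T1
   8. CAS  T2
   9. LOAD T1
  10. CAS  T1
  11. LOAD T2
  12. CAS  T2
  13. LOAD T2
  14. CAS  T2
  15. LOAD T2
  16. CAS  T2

A

Tracing schedule A:
1. LOAD T2 → mem=0 r[T2]=0 [LOAD]
2. LOAD T1 → mem=0 r[T1]=0 [LOAD]
3. CAS T1 → mem=1 r[T1]=0 [OK]
4. CAS T2 → mem=1 r[T2]=0 [RETRY]
5. LOAD T2 → mem=1 r[T2]=1 [LOAD]
6. LOAD T0 → mem=1 r[T0]=1 [LOAD]
7. CAS T0 → mem=2 r[T0]=1 [OK]
8. LOAD T3 → mem=2 r[T3]=2 [LOAD]
9. LOAD T1 → mem=2 r[T1]=2 [LOAD]
10. CAS T3 → mem=3 r[T3]=2 [OK]
11. CAS T1 → mem=3 r[T1]=2 [RETRY]
12. CAS T2 → mem=3 r[T2]=1 [RETRY]
13. LOAD T2 → mem=3 r[T2]=3 [LOAD]
14. CAS T2 → mem=4 r[T2]=3 [OK]
15. LOAD T2 → mem=4 r[T2]=4 [LOAD]
16. CAS T2 → mem=5 r[T2]=4 [OK]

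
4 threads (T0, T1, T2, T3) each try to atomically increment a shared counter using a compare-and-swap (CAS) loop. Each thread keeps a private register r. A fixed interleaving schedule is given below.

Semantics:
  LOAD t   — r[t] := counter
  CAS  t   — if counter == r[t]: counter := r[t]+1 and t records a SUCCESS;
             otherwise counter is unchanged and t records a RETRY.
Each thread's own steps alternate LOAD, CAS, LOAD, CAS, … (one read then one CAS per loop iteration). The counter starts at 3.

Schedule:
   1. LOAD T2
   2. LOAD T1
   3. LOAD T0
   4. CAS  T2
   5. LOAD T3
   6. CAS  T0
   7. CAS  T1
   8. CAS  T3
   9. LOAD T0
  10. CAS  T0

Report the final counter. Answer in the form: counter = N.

T2 LOAD — after: cnt=3, r=3 — load
T1 LOAD — after: cnt=3, r=3 — load
T0 LOAD — after: cnt=3, r=3 — load
T2 CAS — after: cnt=4, r=3 — ok
T3 LOAD — after: cnt=4, r=4 — load
T0 CAS — after: cnt=4, r=3 — retry
T1 CAS — after: cnt=4, r=3 — retry
T3 CAS — after: cnt=5, r=4 — ok
T0 LOAD — after: cnt=5, r=5 — load
T0 CAS — after: cnt=6, r=5 — ok

counter = 6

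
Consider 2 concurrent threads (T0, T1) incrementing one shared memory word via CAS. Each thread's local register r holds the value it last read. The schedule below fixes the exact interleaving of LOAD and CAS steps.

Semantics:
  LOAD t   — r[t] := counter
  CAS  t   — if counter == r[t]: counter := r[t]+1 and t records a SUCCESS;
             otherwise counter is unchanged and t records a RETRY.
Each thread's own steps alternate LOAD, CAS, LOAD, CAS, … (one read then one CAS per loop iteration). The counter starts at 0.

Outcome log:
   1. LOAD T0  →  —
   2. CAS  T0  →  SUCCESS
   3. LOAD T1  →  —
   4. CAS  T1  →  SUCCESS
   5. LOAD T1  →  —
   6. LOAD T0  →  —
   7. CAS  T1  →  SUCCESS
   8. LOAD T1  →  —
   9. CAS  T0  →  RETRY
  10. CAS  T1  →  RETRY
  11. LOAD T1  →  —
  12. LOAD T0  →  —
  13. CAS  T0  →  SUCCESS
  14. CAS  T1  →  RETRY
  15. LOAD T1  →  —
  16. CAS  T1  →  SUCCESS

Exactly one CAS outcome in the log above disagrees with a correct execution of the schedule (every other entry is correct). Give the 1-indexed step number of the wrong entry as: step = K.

step = 10

Reference trace:
[1] T0.load  rd  (counter 0, T0.r 0)
[2] T0.cas  hit  (counter 1, T0.r 0)
[3] T1.load  rd  (counter 1, T1.r 1)
[4] T1.cas  hit  (counter 2, T1.r 1)
[5] T1.load  rd  (counter 2, T1.r 2)
[6] T0.load  rd  (counter 2, T0.r 2)
[7] T1.cas  hit  (counter 3, T1.r 2)
[8] T1.load  rd  (counter 3, T1.r 3)
[9] T0.cas  miss  (counter 3, T0.r 2)
[10] T1.cas  hit  (counter 4, T1.r 3)
[11] T1.load  rd  (counter 4, T1.r 4)
[12] T0.load  rd  (counter 4, T0.r 4)
[13] T0.cas  hit  (counter 5, T0.r 4)
[14] T1.cas  miss  (counter 5, T1.r 4)
[15] T1.load  rd  (counter 5, T1.r 5)
[16] T1.cas  hit  (counter 6, T1.r 5)
Log disagrees first at step 10.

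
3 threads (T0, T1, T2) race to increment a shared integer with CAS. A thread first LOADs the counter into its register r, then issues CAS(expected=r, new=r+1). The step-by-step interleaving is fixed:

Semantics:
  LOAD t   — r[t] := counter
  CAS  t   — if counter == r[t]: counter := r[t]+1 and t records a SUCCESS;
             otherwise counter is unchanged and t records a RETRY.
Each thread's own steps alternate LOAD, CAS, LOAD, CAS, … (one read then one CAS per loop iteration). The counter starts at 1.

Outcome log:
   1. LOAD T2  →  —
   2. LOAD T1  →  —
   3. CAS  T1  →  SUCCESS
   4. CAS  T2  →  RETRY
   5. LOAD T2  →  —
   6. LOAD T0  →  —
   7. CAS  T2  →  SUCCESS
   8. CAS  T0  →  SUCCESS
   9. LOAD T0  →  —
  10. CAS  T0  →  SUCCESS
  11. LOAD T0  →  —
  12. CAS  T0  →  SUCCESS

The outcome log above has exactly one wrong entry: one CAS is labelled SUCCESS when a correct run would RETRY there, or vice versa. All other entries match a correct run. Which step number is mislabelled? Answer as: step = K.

step = 8

Re-executing:
T2 LOAD — after: cnt=1, r=1 — load
T1 LOAD — after: cnt=1, r=1 — load
T1 CAS — after: cnt=2, r=1 — ok
T2 CAS — after: cnt=2, r=1 — retry
T2 LOAD — after: cnt=2, r=2 — load
T0 LOAD — after: cnt=2, r=2 — load
T2 CAS — after: cnt=3, r=2 — ok
T0 CAS — after: cnt=3, r=2 — retry
T0 LOAD — after: cnt=3, r=3 — load
T0 CAS — after: cnt=4, r=3 — ok
T0 LOAD — after: cnt=4, r=4 — load
T0 CAS — after: cnt=5, r=4 — ok
Log disagrees first at step 8.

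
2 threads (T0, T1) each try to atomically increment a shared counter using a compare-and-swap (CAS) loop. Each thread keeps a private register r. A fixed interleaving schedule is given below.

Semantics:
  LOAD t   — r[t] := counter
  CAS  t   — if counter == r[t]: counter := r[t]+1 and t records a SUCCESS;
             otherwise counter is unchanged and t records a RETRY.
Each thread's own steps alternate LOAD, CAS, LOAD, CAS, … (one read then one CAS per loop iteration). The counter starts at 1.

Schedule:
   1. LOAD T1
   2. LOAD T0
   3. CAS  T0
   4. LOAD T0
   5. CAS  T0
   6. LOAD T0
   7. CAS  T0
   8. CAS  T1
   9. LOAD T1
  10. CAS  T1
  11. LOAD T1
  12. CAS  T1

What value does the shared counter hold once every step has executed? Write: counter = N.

counter = 6

T1 LOAD — after: cnt=1, r=1 — load
T0 LOAD — after: cnt=1, r=1 — load
T0 CAS — after: cnt=2, r=1 — ok
T0 LOAD — after: cnt=2, r=2 — load
T0 CAS — after: cnt=3, r=2 — ok
T0 LOAD — after: cnt=3, r=3 — load
T0 CAS — after: cnt=4, r=3 — ok
T1 CAS — after: cnt=4, r=1 — retry
T1 LOAD — after: cnt=4, r=4 — load
T1 CAS — after: cnt=5, r=4 — ok
T1 LOAD — after: cnt=5, r=5 — load
T1 CAS — after: cnt=6, r=5 — ok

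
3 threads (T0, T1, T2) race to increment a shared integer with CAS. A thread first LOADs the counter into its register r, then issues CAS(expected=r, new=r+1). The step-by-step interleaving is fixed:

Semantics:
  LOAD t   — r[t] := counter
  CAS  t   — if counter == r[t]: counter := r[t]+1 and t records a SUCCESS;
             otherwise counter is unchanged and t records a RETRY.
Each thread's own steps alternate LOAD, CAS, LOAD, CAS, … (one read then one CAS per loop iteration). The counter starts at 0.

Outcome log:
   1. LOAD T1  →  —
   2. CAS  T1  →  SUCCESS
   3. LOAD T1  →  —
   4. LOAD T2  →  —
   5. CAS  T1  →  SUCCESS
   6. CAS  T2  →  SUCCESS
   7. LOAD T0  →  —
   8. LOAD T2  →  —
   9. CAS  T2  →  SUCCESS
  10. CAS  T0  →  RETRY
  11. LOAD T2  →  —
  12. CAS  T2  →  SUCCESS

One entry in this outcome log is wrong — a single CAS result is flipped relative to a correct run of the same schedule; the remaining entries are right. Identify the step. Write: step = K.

step = 6

Correct run:
T1 LOAD — after: cnt=0, r=0 — load
T1 CAS — after: cnt=1, r=0 — ok
T1 LOAD — after: cnt=1, r=1 — load
T2 LOAD — after: cnt=1, r=1 — load
T1 CAS — after: cnt=2, r=1 — ok
T2 CAS — after: cnt=2, r=1 — retry
T0 LOAD — after: cnt=2, r=2 — load
T2 LOAD — after: cnt=2, r=2 — load
T2 CAS — after: cnt=3, r=2 — ok
T0 CAS — after: cnt=3, r=2 — retry
T2 LOAD — after: cnt=3, r=3 — load
T2 CAS — after: cnt=4, r=3 — ok
Flip is step 6.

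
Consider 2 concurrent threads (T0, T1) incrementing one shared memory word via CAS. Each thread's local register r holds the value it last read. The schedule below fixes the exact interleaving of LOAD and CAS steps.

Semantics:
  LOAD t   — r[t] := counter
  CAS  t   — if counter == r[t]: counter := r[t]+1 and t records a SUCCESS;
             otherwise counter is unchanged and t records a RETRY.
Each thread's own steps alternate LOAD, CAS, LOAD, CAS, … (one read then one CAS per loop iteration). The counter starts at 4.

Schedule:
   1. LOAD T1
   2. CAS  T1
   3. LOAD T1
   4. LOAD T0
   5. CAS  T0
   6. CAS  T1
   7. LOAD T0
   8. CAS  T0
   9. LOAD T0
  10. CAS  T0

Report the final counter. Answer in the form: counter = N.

counter = 8

   1) LOAD T1:  M=4  r_T1=4
   2) CAS  T1:  M=5  r_T1=4 ✓
   3) LOAD T1:  M=5  r_T1=5
   4) LOAD T0:  M=5  r_T0=5
   5) CAS  T0:  M=6  r_T0=5 ✓
   6) CAS  T1:  M=6  r_T1=5 ✗
   7) LOAD T0:  M=6  r_T0=6
   8) CAS  T0:  M=7  r_T0=6 ✓
   9) LOAD T0:  M=7  r_T0=7
  10) CAS  T0:  M=8  r_T0=7 ✓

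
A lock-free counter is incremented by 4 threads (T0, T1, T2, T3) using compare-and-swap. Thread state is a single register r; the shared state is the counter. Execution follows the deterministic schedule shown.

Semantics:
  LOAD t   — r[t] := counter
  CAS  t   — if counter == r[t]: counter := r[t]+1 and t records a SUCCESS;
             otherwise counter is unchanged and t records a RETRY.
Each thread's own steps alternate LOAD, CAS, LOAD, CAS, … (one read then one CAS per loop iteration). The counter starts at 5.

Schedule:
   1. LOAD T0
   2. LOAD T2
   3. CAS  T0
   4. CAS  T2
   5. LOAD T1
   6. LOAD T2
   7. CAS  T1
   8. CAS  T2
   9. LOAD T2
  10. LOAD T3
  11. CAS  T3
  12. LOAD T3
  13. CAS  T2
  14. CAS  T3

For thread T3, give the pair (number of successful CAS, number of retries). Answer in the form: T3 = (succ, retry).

[1] T0.load  rd  (counter 5, T0.r 5)
[2] T2.load  rd  (counter 5, T2.r 5)
[3] T0.cas  hit  (counter 6, T0.r 5)
[4] T2.cas  miss  (counter 6, T2.r 5)
[5] T1.load  rd  (counter 6, T1.r 6)
[6] T2.load  rd  (counter 6, T2.r 6)
[7] T1.cas  hit  (counter 7, T1.r 6)
[8] T2.cas  miss  (counter 7, T2.r 6)
[9] T2.load  rd  (counter 7, T2.r 7)
[10] T3.load  rd  (counter 7, T3.r 7)
[11] T3.cas  hit  (counter 8, T3.r 7)
[12] T3.load  rd  (counter 8, T3.r 8)
[13] T2.cas  miss  (counter 8, T2.r 7)
[14] T3.cas  hit  (counter 9, T3.r 8)

T3 = (2, 0)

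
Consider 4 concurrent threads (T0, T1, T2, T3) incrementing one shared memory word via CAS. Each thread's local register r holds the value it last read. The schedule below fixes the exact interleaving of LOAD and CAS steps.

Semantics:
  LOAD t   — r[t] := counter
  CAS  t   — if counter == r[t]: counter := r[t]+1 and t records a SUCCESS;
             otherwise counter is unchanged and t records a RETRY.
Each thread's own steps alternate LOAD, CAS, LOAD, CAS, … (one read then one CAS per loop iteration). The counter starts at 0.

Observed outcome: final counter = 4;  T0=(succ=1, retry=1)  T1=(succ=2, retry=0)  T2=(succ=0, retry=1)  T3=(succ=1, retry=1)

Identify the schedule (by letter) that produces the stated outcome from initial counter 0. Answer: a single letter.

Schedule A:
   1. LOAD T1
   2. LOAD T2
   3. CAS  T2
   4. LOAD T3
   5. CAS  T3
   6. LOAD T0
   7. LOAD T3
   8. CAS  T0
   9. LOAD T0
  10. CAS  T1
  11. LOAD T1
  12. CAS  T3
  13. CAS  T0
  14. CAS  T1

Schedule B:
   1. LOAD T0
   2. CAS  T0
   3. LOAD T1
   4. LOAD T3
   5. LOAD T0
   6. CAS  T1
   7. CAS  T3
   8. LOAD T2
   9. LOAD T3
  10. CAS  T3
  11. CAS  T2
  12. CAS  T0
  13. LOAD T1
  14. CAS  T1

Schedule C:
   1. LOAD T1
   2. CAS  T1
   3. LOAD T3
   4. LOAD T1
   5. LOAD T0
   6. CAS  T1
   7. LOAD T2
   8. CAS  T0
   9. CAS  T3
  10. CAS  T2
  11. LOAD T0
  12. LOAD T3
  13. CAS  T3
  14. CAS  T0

Run B:
   1) LOAD T0:  M=0  r_T0=0
   2) CAS  T0:  M=1  r_T0=0 ✓
   3) LOAD T1:  M=1  r_T1=1
   4) LOAD T3:  M=1  r_T3=1
   5) LOAD T0:  M=1  r_T0=1
   6) CAS  T1:  M=2  r_T1=1 ✓
   7) CAS  T3:  M=2  r_T3=1 ✗
   8) LOAD T2:  M=2  r_T2=2
   9) LOAD T3:  M=2  r_T3=2
  10) CAS  T3:  M=3  r_T3=2 ✓
  11) CAS  T2:  M=3  r_T2=2 ✗
  12) CAS  T0:  M=3  r_T0=1 ✗
  13) LOAD T1:  M=3  r_T1=3
  14) CAS  T1:  M=4  r_T1=3 ✓

B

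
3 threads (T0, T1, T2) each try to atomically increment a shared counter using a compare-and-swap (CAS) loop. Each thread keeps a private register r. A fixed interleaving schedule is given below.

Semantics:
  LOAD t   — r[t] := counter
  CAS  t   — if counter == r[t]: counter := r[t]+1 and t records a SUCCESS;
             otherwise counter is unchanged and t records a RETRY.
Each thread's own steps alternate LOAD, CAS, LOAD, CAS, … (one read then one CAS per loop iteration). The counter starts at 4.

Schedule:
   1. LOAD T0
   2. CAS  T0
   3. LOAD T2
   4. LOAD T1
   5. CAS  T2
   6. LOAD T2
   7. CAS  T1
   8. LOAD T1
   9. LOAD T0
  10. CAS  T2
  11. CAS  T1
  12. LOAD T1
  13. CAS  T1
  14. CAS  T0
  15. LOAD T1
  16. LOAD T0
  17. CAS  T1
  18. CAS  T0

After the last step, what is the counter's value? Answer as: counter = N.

1. LOAD T0 → mem=4 r[T0]=4 [LOAD]
2. CAS T0 → mem=5 r[T0]=4 [OK]
3. LOAD T2 → mem=5 r[T2]=5 [LOAD]
4. LOAD T1 → mem=5 r[T1]=5 [LOAD]
5. CAS T2 → mem=6 r[T2]=5 [OK]
6. LOAD T2 → mem=6 r[T2]=6 [LOAD]
7. CAS T1 → mem=6 r[T1]=5 [RETRY]
8. LOAD T1 → mem=6 r[T1]=6 [LOAD]
9. LOAD T0 → mem=6 r[T0]=6 [LOAD]
10. CAS T2 → mem=7 r[T2]=6 [OK]
11. CAS T1 → mem=7 r[T1]=6 [RETRY]
12. LOAD T1 → mem=7 r[T1]=7 [LOAD]
13. CAS T1 → mem=8 r[T1]=7 [OK]
14. CAS T0 → mem=8 r[T0]=6 [RETRY]
15. LOAD T1 → mem=8 r[T1]=8 [LOAD]
16. LOAD T0 → mem=8 r[T0]=8 [LOAD]
17. CAS T1 → mem=9 r[T1]=8 [OK]
18. CAS T0 → mem=9 r[T0]=8 [RETRY]

counter = 9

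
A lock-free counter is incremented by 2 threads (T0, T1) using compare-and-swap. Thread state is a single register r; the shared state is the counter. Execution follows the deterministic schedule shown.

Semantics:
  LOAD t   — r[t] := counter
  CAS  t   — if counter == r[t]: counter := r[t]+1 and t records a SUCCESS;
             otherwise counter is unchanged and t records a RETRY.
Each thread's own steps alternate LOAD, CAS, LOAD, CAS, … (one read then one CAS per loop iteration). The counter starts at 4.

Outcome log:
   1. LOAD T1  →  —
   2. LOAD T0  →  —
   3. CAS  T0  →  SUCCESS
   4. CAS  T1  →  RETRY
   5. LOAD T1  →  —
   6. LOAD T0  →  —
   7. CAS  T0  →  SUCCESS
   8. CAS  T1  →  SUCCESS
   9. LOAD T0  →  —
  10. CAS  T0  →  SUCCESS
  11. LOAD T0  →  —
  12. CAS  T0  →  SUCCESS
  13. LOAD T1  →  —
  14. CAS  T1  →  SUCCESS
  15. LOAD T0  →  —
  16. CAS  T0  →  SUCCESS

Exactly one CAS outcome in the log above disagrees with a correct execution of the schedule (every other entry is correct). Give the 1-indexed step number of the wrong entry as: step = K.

step = 8

Reference trace:
1. LOAD T1 → mem=4 r[T1]=4 [LOAD]
2. LOAD T0 → mem=4 r[T0]=4 [LOAD]
3. CAS T0 → mem=5 r[T0]=4 [OK]
4. CAS T1 → mem=5 r[T1]=4 [RETRY]
5. LOAD T1 → mem=5 r[T1]=5 [LOAD]
6. LOAD T0 → mem=5 r[T0]=5 [LOAD]
7. CAS T0 → mem=6 r[T0]=5 [OK]
8. CAS T1 → mem=6 r[T1]=5 [RETRY]
9. LOAD T0 → mem=6 r[T0]=6 [LOAD]
10. CAS T0 → mem=7 r[T0]=6 [OK]
11. LOAD T0 → mem=7 r[T0]=7 [LOAD]
12. CAS T0 → mem=8 r[T0]=7 [OK]
13. LOAD T1 → mem=8 r[T1]=8 [LOAD]
14. CAS T1 → mem=9 r[T1]=8 [OK]
15. LOAD T0 → mem=9 r[T0]=9 [LOAD]
16. CAS T0 → mem=10 r[T0]=9 [OK]
Mismatch at 8.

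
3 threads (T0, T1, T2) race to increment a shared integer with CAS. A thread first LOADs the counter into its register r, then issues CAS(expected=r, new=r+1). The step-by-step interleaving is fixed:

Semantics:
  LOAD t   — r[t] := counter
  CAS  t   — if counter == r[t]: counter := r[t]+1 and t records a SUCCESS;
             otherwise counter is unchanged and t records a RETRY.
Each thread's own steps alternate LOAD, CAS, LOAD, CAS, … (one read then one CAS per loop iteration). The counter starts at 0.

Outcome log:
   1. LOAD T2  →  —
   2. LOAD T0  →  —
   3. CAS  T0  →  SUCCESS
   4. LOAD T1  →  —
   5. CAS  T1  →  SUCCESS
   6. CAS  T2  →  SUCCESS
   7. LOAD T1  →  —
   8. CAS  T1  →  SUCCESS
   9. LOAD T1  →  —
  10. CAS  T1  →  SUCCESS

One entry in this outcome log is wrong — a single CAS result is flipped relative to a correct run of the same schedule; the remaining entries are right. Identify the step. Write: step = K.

step = 6

Re-executing:
1. LOAD T2 → mem=0 r[T2]=0 [LOAD]
2. LOAD T0 → mem=0 r[T0]=0 [LOAD]
3. CAS T0 → mem=1 r[T0]=0 [OK]
4. LOAD T1 → mem=1 r[T1]=1 [LOAD]
5. CAS T1 → mem=2 r[T1]=1 [OK]
6. CAS T2 → mem=2 r[T2]=0 [RETRY]
7. LOAD T1 → mem=2 r[T1]=2 [LOAD]
8. CAS T1 → mem=3 r[T1]=2 [OK]
9. LOAD T1 → mem=3 r[T1]=3 [LOAD]
10. CAS T1 → mem=4 r[T1]=3 [OK]
Mismatch at 6.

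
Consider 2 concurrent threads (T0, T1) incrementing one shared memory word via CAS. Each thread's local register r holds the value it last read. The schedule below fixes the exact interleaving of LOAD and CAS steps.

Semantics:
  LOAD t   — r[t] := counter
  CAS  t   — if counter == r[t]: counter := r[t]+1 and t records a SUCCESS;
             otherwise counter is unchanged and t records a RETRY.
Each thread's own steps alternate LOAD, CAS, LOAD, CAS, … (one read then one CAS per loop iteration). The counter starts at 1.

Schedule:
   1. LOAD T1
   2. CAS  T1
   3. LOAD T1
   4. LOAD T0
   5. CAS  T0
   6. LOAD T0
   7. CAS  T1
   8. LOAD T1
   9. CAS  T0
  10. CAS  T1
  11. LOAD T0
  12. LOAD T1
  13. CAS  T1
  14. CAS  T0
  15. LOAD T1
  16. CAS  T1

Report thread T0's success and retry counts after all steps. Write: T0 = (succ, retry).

T0 = (2, 1)

step 1: T1 LOAD ⇒ load; ctr=1 reg=1
step 2: T1 CAS ⇒ ok; ctr=2 reg=1
step 3: T1 LOAD ⇒ load; ctr=2 reg=2
step 4: T0 LOAD ⇒ load; ctr=2 reg=2
step 5: T0 CAS ⇒ ok; ctr=3 reg=2
step 6: T0 LOAD ⇒ load; ctr=3 reg=3
step 7: T1 CAS ⇒ retry; ctr=3 reg=2
step 8: T1 LOAD ⇒ load; ctr=3 reg=3
step 9: T0 CAS ⇒ ok; ctr=4 reg=3
step 10: T1 CAS ⇒ retry; ctr=4 reg=3
step 11: T0 LOAD ⇒ load; ctr=4 reg=4
step 12: T1 LOAD ⇒ load; ctr=4 reg=4
step 13: T1 CAS ⇒ ok; ctr=5 reg=4
step 14: T0 CAS ⇒ retry; ctr=5 reg=4
step 15: T1 LOAD ⇒ load; ctr=5 reg=5
step 16: T1 CAS ⇒ ok; ctr=6 reg=5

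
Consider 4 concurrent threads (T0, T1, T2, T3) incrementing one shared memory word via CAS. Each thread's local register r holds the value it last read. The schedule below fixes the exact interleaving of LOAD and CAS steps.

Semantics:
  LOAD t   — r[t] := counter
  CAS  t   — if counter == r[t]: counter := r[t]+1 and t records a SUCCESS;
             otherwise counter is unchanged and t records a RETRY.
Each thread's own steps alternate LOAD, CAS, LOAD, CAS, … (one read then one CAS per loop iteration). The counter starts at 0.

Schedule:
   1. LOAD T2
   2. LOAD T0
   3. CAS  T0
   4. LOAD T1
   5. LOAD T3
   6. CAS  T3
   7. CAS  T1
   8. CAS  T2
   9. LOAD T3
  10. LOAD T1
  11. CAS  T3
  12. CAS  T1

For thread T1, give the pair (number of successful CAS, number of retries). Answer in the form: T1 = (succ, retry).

T1 = (0, 2)

[1] T2.load  rd  (counter 0, T2.r 0)
[2] T0.load  rd  (counter 0, T0.r 0)
[3] T0.cas  hit  (counter 1, T0.r 0)
[4] T1.load  rd  (counter 1, T1.r 1)
[5] T3.load  rd  (counter 1, T3.r 1)
[6] T3.cas  hit  (counter 2, T3.r 1)
[7] T1.cas  miss  (counter 2, T1.r 1)
[8] T2.cas  miss  (counter 2, T2.r 0)
[9] T3.load  rd  (counter 2, T3.r 2)
[10] T1.load  rd  (counter 2, T1.r 2)
[11] T3.cas  hit  (counter 3, T3.r 2)
[12] T1.cas  miss  (counter 3, T1.r 2)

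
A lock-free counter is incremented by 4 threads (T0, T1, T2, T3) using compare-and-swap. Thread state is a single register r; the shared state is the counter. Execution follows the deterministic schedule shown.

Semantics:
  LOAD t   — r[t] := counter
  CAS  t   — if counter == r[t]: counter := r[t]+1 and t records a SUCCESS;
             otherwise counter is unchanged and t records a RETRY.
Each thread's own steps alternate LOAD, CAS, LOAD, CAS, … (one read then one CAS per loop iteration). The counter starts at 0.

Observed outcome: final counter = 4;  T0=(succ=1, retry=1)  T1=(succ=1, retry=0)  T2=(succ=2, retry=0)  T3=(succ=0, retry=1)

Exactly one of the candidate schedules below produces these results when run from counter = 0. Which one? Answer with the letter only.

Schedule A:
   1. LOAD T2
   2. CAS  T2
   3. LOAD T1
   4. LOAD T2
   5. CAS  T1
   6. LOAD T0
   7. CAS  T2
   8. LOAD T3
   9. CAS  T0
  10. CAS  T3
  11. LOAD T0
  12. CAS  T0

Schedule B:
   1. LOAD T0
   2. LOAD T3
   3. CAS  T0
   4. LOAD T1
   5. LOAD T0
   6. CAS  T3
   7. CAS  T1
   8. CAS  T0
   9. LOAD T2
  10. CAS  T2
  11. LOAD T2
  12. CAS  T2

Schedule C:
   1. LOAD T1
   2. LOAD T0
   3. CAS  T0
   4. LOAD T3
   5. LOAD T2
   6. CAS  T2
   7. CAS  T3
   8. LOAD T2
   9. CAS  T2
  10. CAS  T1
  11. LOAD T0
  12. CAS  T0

B

Simulating candidate B:
T0 LOAD — after: cnt=0, r=0 — load
T3 LOAD — after: cnt=0, r=0 — load
T0 CAS — after: cnt=1, r=0 — ok
T1 LOAD — after: cnt=1, r=1 — load
T0 LOAD — after: cnt=1, r=1 — load
T3 CAS — after: cnt=1, r=0 — retry
T1 CAS — after: cnt=2, r=1 — ok
T0 CAS — after: cnt=2, r=1 — retry
T2 LOAD — after: cnt=2, r=2 — load
T2 CAS — after: cnt=3, r=2 — ok
T2 LOAD — after: cnt=3, r=3 — load
T2 CAS — after: cnt=4, r=3 — ok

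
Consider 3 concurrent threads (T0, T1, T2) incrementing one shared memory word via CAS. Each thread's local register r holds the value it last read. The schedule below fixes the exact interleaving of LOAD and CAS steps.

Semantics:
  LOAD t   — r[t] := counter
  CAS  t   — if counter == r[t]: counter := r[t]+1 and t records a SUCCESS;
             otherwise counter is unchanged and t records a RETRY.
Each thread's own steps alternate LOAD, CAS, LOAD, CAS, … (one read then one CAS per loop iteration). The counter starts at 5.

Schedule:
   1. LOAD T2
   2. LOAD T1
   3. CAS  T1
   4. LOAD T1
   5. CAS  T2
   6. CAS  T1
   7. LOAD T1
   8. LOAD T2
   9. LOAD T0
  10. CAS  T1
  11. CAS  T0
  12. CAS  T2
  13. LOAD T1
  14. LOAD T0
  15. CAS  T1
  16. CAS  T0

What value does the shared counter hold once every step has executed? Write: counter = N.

#1 T2 reads 5
#2 T1 reads 5
#3 T1 CAS(5→6) writes; counter now 6
#4 T1 reads 6
#5 T2 CAS(5→6) fails; counter now 6
#6 T1 CAS(6→7) writes; counter now 7
#7 T1 reads 7
#8 T2 reads 7
#9 T0 reads 7
#10 T1 CAS(7→8) writes; counter now 8
#11 T0 CAS(7→8) fails; counter now 8
#12 T2 CAS(7→8) fails; counter now 8
#13 T1 reads 8
#14 T0 reads 8
#15 T1 CAS(8→9) writes; counter now 9
#16 T0 CAS(8→9) fails; counter now 9

counter = 9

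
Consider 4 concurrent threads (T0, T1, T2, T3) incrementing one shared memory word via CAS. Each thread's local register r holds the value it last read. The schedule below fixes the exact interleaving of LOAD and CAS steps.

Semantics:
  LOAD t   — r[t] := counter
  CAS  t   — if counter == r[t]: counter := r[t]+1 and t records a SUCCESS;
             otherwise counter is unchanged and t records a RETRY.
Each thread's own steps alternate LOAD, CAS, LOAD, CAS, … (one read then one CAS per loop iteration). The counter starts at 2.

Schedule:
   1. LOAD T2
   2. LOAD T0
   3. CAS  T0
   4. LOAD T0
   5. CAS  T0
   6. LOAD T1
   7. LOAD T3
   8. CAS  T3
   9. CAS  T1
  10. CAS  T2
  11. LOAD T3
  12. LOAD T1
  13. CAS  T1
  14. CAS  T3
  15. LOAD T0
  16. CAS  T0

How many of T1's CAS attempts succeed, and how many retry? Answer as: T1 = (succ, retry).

[1] T2.load  rd  (counter 2, T2.r 2)
[2] T0.load  rd  (counter 2, T0.r 2)
[3] T0.cas  hit  (counter 3, T0.r 2)
[4] T0.load  rd  (counter 3, T0.r 3)
[5] T0.cas  hit  (counter 4, T0.r 3)
[6] T1.load  rd  (counter 4, T1.r 4)
[7] T3.load  rd  (counter 4, T3.r 4)
[8] T3.cas  hit  (counter 5, T3.r 4)
[9] T1.cas  miss  (counter 5, T1.r 4)
[10] T2.cas  miss  (counter 5, T2.r 2)
[11] T3.load  rd  (counter 5, T3.r 5)
[12] T1.load  rd  (counter 5, T1.r 5)
[13] T1.cas  hit  (counter 6, T1.r 5)
[14] T3.cas  miss  (counter 6, T3.r 5)
[15] T0.load  rd  (counter 6, T0.r 6)
[16] T0.cas  hit  (counter 7, T0.r 6)

T1 = (1, 1)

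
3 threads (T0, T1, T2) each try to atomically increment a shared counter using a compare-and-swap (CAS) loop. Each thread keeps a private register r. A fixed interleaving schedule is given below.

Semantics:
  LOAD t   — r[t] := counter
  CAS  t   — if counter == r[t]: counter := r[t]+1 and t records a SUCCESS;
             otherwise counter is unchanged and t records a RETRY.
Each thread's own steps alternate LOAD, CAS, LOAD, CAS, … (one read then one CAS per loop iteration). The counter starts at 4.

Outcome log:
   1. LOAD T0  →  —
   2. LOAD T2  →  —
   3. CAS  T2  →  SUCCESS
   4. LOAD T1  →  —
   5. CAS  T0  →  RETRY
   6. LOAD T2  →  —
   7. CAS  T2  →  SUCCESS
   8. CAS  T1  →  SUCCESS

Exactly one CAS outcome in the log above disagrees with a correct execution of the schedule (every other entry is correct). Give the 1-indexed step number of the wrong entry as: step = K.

Correct run:
T0 LOAD — after: cnt=4, r=4 — load
T2 LOAD — after: cnt=4, r=4 — load
T2 CAS — after: cnt=5, r=4 — ok
T1 LOAD — after: cnt=5, r=5 — load
T0 CAS — after: cnt=5, r=4 — retry
T2 LOAD — after: cnt=5, r=5 — load
T2 CAS — after: cnt=6, r=5 — ok
T1 CAS — after: cnt=6, r=5 — retry
Mismatch at 8.

step = 8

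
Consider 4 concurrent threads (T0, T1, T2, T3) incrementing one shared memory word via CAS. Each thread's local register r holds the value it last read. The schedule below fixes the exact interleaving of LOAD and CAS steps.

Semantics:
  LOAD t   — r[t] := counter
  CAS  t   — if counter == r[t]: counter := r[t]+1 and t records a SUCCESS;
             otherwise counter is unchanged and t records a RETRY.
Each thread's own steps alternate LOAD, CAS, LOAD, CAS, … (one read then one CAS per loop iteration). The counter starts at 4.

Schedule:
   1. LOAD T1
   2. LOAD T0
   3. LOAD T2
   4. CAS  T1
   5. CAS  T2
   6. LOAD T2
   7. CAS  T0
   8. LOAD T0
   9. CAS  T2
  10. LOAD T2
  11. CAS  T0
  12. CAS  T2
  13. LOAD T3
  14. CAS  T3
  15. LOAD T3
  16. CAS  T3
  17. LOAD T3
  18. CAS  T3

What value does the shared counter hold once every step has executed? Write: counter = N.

counter = 10

T1 LOAD — after: cnt=4, r=4 — load
T0 LOAD — after: cnt=4, r=4 — load
T2 LOAD — after: cnt=4, r=4 — load
T1 CAS — after: cnt=5, r=4 — ok
T2 CAS — after: cnt=5, r=4 — retry
T2 LOAD — after: cnt=5, r=5 — load
T0 CAS — after: cnt=5, r=4 — retry
T0 LOAD — after: cnt=5, r=5 — load
T2 CAS — after: cnt=6, r=5 — ok
T2 LOAD — after: cnt=6, r=6 — load
T0 CAS — after: cnt=6, r=5 — retry
T2 CAS — after: cnt=7, r=6 — ok
T3 LOAD — after: cnt=7, r=7 — load
T3 CAS — after: cnt=8, r=7 — ok
T3 LOAD — after: cnt=8, r=8 — load
T3 CAS — after: cnt=9, r=8 — ok
T3 LOAD — after: cnt=9, r=9 — load
T3 CAS — after: cnt=10, r=9 — ok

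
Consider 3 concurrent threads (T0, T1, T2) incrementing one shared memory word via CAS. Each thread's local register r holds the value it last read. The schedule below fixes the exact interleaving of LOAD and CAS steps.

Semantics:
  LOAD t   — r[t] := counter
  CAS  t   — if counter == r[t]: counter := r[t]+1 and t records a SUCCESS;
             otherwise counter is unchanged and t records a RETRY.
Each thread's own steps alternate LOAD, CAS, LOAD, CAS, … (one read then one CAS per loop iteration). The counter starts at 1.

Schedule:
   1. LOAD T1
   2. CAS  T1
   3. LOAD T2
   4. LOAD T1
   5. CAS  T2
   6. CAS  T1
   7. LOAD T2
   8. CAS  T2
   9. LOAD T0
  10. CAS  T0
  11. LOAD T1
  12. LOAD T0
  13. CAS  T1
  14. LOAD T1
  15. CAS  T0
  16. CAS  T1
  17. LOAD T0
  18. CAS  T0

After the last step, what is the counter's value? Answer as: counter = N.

counter = 8

T1 LOAD — after: cnt=1, r=1 — load
T1 CAS — after: cnt=2, r=1 — ok
T2 LOAD — after: cnt=2, r=2 — load
T1 LOAD — after: cnt=2, r=2 — load
T2 CAS — after: cnt=3, r=2 — ok
T1 CAS — after: cnt=3, r=2 — retry
T2 LOAD — after: cnt=3, r=3 — load
T2 CAS — after: cnt=4, r=3 — ok
T0 LOAD — after: cnt=4, r=4 — load
T0 CAS — after: cnt=5, r=4 — ok
T1 LOAD — after: cnt=5, r=5 — load
T0 LOAD — after: cnt=5, r=5 — load
T1 CAS — after: cnt=6, r=5 — ok
T1 LOAD — after: cnt=6, r=6 — load
T0 CAS — after: cnt=6, r=5 — retry
T1 CAS — after: cnt=7, r=6 — ok
T0 LOAD — after: cnt=7, r=7 — load
T0 CAS — after: cnt=8, r=7 — ok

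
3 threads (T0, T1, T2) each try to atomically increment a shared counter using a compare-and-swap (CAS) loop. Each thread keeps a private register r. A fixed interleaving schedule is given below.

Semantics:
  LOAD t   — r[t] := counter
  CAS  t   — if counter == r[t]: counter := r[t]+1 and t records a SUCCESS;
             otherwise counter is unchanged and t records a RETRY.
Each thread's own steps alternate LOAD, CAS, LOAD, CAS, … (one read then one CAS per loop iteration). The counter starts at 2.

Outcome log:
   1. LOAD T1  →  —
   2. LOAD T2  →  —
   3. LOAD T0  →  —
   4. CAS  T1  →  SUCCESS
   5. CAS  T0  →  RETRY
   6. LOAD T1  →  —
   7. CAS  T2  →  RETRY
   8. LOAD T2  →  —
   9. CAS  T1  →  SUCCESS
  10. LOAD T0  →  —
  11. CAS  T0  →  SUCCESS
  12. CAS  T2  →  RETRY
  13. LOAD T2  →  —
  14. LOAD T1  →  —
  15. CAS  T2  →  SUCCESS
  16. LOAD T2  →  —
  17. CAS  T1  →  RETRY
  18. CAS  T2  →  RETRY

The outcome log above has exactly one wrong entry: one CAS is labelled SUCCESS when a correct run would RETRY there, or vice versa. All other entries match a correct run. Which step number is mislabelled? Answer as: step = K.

Correct run:
   1) LOAD T1:  M=2  r_T1=2
   2) LOAD T2:  M=2  r_T2=2
   3) LOAD T0:  M=2  r_T0=2
   4) CAS  T1:  M=3  r_T1=2 ✓
   5) CAS  T0:  M=3  r_T0=2 ✗
   6) LOAD T1:  M=3  r_T1=3
   7) CAS  T2:  M=3  r_T2=2 ✗
   8) LOAD T2:  M=3  r_T2=3
   9) CAS  T1:  M=4  r_T1=3 ✓
  10) LOAD T0:  M=4  r_T0=4
  11) CAS  T0:  M=5  r_T0=4 ✓
  12) CAS  T2:  M=5  r_T2=3 ✗
  13) LOAD T2:  M=5  r_T2=5
  14) LOAD T1:  M=5  r_T1=5
  15) CAS  T2:  M=6  r_T2=5 ✓
  16) LOAD T2:  M=6  r_T2=6
  17) CAS  T1:  M=6  r_T1=5 ✗
  18) CAS  T2:  M=7  r_T2=6 ✓
Flip is step 18.

step = 18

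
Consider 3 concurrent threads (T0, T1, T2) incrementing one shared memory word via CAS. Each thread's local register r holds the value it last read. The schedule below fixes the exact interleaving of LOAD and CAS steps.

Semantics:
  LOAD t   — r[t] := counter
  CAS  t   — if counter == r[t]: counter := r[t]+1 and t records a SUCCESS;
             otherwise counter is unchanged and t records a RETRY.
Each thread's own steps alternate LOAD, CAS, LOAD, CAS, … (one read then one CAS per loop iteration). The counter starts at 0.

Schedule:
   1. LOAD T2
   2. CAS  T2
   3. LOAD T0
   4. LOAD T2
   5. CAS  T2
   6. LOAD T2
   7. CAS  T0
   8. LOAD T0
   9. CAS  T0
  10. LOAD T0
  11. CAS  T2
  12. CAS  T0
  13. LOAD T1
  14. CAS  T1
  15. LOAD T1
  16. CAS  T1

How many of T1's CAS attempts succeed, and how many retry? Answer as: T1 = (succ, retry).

T1 = (2, 0)

#1 T2 reads 0
#2 T2 CAS(0→1) writes; counter now 1
#3 T0 reads 1
#4 T2 reads 1
#5 T2 CAS(1→2) writes; counter now 2
#6 T2 reads 2
#7 T0 CAS(1→2) fails; counter now 2
#8 T0 reads 2
#9 T0 CAS(2→3) writes; counter now 3
#10 T0 reads 3
#11 T2 CAS(2→3) fails; counter now 3
#12 T0 CAS(3→4) writes; counter now 4
#13 T1 reads 4
#14 T1 CAS(4→5) writes; counter now 5
#15 T1 reads 5
#16 T1 CAS(5→6) writes; counter now 6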